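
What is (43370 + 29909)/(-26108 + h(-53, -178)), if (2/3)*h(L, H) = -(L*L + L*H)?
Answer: -146558/88945 ≈ -1.6477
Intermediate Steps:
h(L, H) = -3*L²/2 - 3*H*L/2 (h(L, H) = 3*(-(L*L + L*H))/2 = 3*(-(L² + H*L))/2 = 3*(-L² - H*L)/2 = -3*L²/2 - 3*H*L/2)
(43370 + 29909)/(-26108 + h(-53, -178)) = (43370 + 29909)/(-26108 - 3/2*(-53)*(-178 - 53)) = 73279/(-26108 - 3/2*(-53)*(-231)) = 73279/(-26108 - 36729/2) = 73279/(-88945/2) = 73279*(-2/88945) = -146558/88945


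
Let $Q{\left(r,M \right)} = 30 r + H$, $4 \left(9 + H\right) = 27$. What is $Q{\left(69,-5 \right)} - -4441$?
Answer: $\frac{26035}{4} \approx 6508.8$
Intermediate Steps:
$H = - \frac{9}{4}$ ($H = -9 + \frac{1}{4} \cdot 27 = -9 + \frac{27}{4} = - \frac{9}{4} \approx -2.25$)
$Q{\left(r,M \right)} = - \frac{9}{4} + 30 r$ ($Q{\left(r,M \right)} = 30 r - \frac{9}{4} = - \frac{9}{4} + 30 r$)
$Q{\left(69,-5 \right)} - -4441 = \left(- \frac{9}{4} + 30 \cdot 69\right) - -4441 = \left(- \frac{9}{4} + 2070\right) + 4441 = \frac{8271}{4} + 4441 = \frac{26035}{4}$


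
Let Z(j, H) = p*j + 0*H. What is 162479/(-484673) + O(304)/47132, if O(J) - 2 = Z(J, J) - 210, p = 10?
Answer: -1571341573/5710901959 ≈ -0.27515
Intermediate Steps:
Z(j, H) = 10*j (Z(j, H) = 10*j + 0*H = 10*j + 0 = 10*j)
O(J) = -208 + 10*J (O(J) = 2 + (10*J - 210) = 2 + (-210 + 10*J) = -208 + 10*J)
162479/(-484673) + O(304)/47132 = 162479/(-484673) + (-208 + 10*304)/47132 = 162479*(-1/484673) + (-208 + 3040)*(1/47132) = -162479/484673 + 2832*(1/47132) = -162479/484673 + 708/11783 = -1571341573/5710901959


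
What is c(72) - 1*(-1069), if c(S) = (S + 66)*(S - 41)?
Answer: 5347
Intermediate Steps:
c(S) = (-41 + S)*(66 + S) (c(S) = (66 + S)*(-41 + S) = (-41 + S)*(66 + S))
c(72) - 1*(-1069) = (-2706 + 72² + 25*72) - 1*(-1069) = (-2706 + 5184 + 1800) + 1069 = 4278 + 1069 = 5347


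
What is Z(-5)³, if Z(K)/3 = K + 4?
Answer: -27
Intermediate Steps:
Z(K) = 12 + 3*K (Z(K) = 3*(K + 4) = 3*(4 + K) = 12 + 3*K)
Z(-5)³ = (12 + 3*(-5))³ = (12 - 15)³ = (-3)³ = -27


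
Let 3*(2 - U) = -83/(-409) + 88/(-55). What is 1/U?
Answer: 6135/15127 ≈ 0.40557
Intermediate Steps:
U = 15127/6135 (U = 2 - (-83/(-409) + 88/(-55))/3 = 2 - (-83*(-1/409) + 88*(-1/55))/3 = 2 - (83/409 - 8/5)/3 = 2 - ⅓*(-2857/2045) = 2 + 2857/6135 = 15127/6135 ≈ 2.4657)
1/U = 1/(15127/6135) = 6135/15127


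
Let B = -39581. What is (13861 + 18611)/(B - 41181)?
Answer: -1476/3671 ≈ -0.40207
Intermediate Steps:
(13861 + 18611)/(B - 41181) = (13861 + 18611)/(-39581 - 41181) = 32472/(-80762) = 32472*(-1/80762) = -1476/3671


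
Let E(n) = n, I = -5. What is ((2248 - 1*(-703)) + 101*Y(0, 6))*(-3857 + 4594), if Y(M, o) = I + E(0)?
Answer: 1802702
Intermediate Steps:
Y(M, o) = -5 (Y(M, o) = -5 + 0 = -5)
((2248 - 1*(-703)) + 101*Y(0, 6))*(-3857 + 4594) = ((2248 - 1*(-703)) + 101*(-5))*(-3857 + 4594) = ((2248 + 703) - 505)*737 = (2951 - 505)*737 = 2446*737 = 1802702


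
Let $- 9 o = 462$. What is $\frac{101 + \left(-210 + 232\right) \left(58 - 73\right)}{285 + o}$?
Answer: $- \frac{687}{701} \approx -0.98003$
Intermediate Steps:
$o = - \frac{154}{3}$ ($o = \left(- \frac{1}{9}\right) 462 = - \frac{154}{3} \approx -51.333$)
$\frac{101 + \left(-210 + 232\right) \left(58 - 73\right)}{285 + o} = \frac{101 + \left(-210 + 232\right) \left(58 - 73\right)}{285 - \frac{154}{3}} = \frac{101 + 22 \left(-15\right)}{\frac{701}{3}} = \left(101 - 330\right) \frac{3}{701} = \left(-229\right) \frac{3}{701} = - \frac{687}{701}$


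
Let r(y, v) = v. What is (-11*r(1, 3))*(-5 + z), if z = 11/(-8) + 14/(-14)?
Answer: 1947/8 ≈ 243.38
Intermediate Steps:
z = -19/8 (z = 11*(-1/8) + 14*(-1/14) = -11/8 - 1 = -19/8 ≈ -2.3750)
(-11*r(1, 3))*(-5 + z) = (-11*3)*(-5 - 19/8) = -33*(-59/8) = 1947/8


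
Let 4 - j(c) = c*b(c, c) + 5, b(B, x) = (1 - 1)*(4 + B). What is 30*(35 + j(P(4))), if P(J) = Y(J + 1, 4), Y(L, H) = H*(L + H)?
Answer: 1020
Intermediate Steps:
Y(L, H) = H*(H + L)
P(J) = 20 + 4*J (P(J) = 4*(4 + (J + 1)) = 4*(4 + (1 + J)) = 4*(5 + J) = 20 + 4*J)
b(B, x) = 0 (b(B, x) = 0*(4 + B) = 0)
j(c) = -1 (j(c) = 4 - (c*0 + 5) = 4 - (0 + 5) = 4 - 1*5 = 4 - 5 = -1)
30*(35 + j(P(4))) = 30*(35 - 1) = 30*34 = 1020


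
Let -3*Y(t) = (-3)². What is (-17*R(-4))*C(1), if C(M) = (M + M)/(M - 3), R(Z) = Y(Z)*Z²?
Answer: -816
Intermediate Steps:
Y(t) = -3 (Y(t) = -⅓*(-3)² = -⅓*9 = -3)
R(Z) = -3*Z²
C(M) = 2*M/(-3 + M) (C(M) = (2*M)/(-3 + M) = 2*M/(-3 + M))
(-17*R(-4))*C(1) = (-(-51)*(-4)²)*(2*1/(-3 + 1)) = (-(-51)*16)*(2*1/(-2)) = (-17*(-48))*(2*1*(-½)) = 816*(-1) = -816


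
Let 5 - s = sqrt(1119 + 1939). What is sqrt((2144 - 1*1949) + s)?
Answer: sqrt(200 - sqrt(3058)) ≈ 12.029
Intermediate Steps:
s = 5 - sqrt(3058) (s = 5 - sqrt(1119 + 1939) = 5 - sqrt(3058) ≈ -50.299)
sqrt((2144 - 1*1949) + s) = sqrt((2144 - 1*1949) + (5 - sqrt(3058))) = sqrt((2144 - 1949) + (5 - sqrt(3058))) = sqrt(195 + (5 - sqrt(3058))) = sqrt(200 - sqrt(3058))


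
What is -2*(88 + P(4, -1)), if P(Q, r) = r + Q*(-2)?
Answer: -158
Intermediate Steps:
P(Q, r) = r - 2*Q
-2*(88 + P(4, -1)) = -2*(88 + (-1 - 2*4)) = -2*(88 + (-1 - 8)) = -2*(88 - 9) = -2*79 = -158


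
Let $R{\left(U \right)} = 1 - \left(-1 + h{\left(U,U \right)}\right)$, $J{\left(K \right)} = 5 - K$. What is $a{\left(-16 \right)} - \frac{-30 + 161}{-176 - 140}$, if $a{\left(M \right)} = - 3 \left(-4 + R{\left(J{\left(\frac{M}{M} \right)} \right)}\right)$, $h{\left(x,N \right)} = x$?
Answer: $\frac{5819}{316} \approx 18.415$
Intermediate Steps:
$R{\left(U \right)} = 2 - U$ ($R{\left(U \right)} = 1 - \left(-1 + U\right) = 2 - U$)
$a{\left(M \right)} = 18$ ($a{\left(M \right)} = - 3 \left(-4 - \left(3 - \frac{M}{M}\right)\right) = - 3 \left(-4 + \left(2 - \left(5 - 1\right)\right)\right) = - 3 \left(-4 + \left(2 - 4\right)\right) = - 3 \left(-4 - 2\right) = \left(-3\right) \left(-6\right) = 18$)
$a{\left(-16 \right)} - \frac{-30 + 161}{-176 - 140} = 18 - \frac{-30 + 161}{-176 - 140} = 18 - \frac{131}{-316} = 18 - 131 \left(- \frac{1}{316}\right) = 18 - - \frac{131}{316} = 18 + \frac{131}{316} = \frac{5819}{316}$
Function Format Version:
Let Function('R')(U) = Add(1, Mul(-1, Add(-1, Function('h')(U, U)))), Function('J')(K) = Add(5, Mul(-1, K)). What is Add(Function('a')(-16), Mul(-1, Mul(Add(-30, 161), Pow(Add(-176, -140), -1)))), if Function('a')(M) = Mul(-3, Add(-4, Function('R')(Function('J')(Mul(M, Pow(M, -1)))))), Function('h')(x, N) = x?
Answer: Rational(5819, 316) ≈ 18.415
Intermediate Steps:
Function('R')(U) = Add(2, Mul(-1, U)) (Function('R')(U) = Add(1, Mul(-1, Add(-1, U))) = Add(1, Add(1, Mul(-1, U))) = Add(2, Mul(-1, U)))
Function('a')(M) = 18 (Function('a')(M) = Mul(-3, Add(-4, Add(2, Mul(-1, Add(5, Mul(-1, Mul(M, Pow(M, -1)))))))) = Mul(-3, Add(-4, Add(2, Mul(-1, Add(5, Mul(-1, 1)))))) = Mul(-3, Add(-4, Add(2, Mul(-1, Add(5, -1))))) = Mul(-3, Add(-4, Add(2, Mul(-1, 4)))) = Mul(-3, Add(-4, Add(2, -4))) = Mul(-3, Add(-4, -2)) = Mul(-3, -6) = 18)
Add(Function('a')(-16), Mul(-1, Mul(Add(-30, 161), Pow(Add(-176, -140), -1)))) = Add(18, Mul(-1, Mul(Add(-30, 161), Pow(Add(-176, -140), -1)))) = Add(18, Mul(-1, Mul(131, Pow(-316, -1)))) = Add(18, Mul(-1, Mul(131, Rational(-1, 316)))) = Add(18, Mul(-1, Rational(-131, 316))) = Add(18, Rational(131, 316)) = Rational(5819, 316)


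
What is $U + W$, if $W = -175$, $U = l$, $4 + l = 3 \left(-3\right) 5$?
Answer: $-224$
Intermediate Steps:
$l = -49$ ($l = -4 + 3 \left(-3\right) 5 = -4 - 45 = -49$)
$U = -49$
$U + W = -49 - 175 = -224$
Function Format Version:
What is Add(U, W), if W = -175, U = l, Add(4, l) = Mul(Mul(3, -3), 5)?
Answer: -224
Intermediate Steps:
l = -49 (l = Add(-4, Mul(Mul(3, -3), 5)) = Add(-4, Mul(-9, 5)) = Add(-4, -45) = -49)
U = -49
Add(U, W) = Add(-49, -175) = -224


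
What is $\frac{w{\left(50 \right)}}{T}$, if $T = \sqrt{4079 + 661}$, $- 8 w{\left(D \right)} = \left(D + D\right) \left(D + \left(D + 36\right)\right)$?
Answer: $- \frac{170 \sqrt{1185}}{237} \approx -24.692$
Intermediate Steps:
$w{\left(D \right)} = - \frac{D \left(36 + 2 D\right)}{4}$ ($w{\left(D \right)} = - \frac{\left(D + D\right) \left(D + \left(D + 36\right)\right)}{8} = - \frac{2 D \left(D + \left(36 + D\right)\right)}{8} = - \frac{2 D \left(36 + 2 D\right)}{8} = - \frac{D \left(36 + 2 D\right)}{4}$)
$T = 2 \sqrt{1185}$ ($T = \sqrt{4740} = 2 \sqrt{1185} \approx 68.848$)
$\frac{w{\left(50 \right)}}{T} = \frac{\left(- \frac{1}{2}\right) 50 \left(18 + 50\right)}{2 \sqrt{1185}} = \left(- \frac{1}{2}\right) 50 \cdot 68 \frac{\sqrt{1185}}{2370} = - 1700 \frac{\sqrt{1185}}{2370} = - \frac{170 \sqrt{1185}}{237}$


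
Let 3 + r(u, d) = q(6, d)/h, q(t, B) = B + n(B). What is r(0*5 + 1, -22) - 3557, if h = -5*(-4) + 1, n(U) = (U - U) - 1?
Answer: -74783/21 ≈ -3561.1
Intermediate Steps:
n(U) = -1 (n(U) = 0 - 1 = -1)
q(t, B) = -1 + B (q(t, B) = B - 1 = -1 + B)
h = 21 (h = 20 + 1 = 21)
r(u, d) = -64/21 + d/21 (r(u, d) = -3 + (-1 + d)/21 = -3 + (-1 + d)*(1/21) = -3 + (-1/21 + d/21) = -64/21 + d/21)
r(0*5 + 1, -22) - 3557 = (-64/21 + (1/21)*(-22)) - 3557 = (-64/21 - 22/21) - 3557 = -86/21 - 3557 = -74783/21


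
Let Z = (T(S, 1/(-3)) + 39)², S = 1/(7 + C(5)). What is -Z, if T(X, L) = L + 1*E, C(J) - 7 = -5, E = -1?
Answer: -12769/9 ≈ -1418.8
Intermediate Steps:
C(J) = 2 (C(J) = 7 - 5 = 2)
S = ⅑ (S = 1/(7 + 2) = 1/9 = ⅑ ≈ 0.11111)
T(X, L) = -1 + L (T(X, L) = L + 1*(-1) = L - 1 = -1 + L)
Z = 12769/9 (Z = ((-1 + 1/(-3)) + 39)² = ((-1 - ⅓) + 39)² = (-4/3 + 39)² = (113/3)² = 12769/9 ≈ 1418.8)
-Z = -1*12769/9 = -12769/9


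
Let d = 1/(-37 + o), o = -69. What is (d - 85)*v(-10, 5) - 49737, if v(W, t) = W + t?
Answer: -5227067/106 ≈ -49312.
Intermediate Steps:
d = -1/106 (d = 1/(-37 - 69) = 1/(-106) = -1/106 ≈ -0.0094340)
(d - 85)*v(-10, 5) - 49737 = (-1/106 - 85)*(-10 + 5) - 49737 = -9011/106*(-5) - 49737 = 45055/106 - 49737 = -5227067/106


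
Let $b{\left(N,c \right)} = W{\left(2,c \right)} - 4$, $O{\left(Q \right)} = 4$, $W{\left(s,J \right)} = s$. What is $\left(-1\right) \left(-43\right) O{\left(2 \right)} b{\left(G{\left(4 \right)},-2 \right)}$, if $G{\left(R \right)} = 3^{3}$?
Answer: $-344$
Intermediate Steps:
$G{\left(R \right)} = 27$
$b{\left(N,c \right)} = -2$ ($b{\left(N,c \right)} = 2 - 4 = -2$)
$\left(-1\right) \left(-43\right) O{\left(2 \right)} b{\left(G{\left(4 \right)},-2 \right)} = \left(-1\right) \left(-43\right) 4 \left(-2\right) = 43 \cdot 4 \left(-2\right) = 172 \left(-2\right) = -344$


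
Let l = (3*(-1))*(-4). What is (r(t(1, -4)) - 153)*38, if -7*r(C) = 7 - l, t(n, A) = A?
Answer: -40508/7 ≈ -5786.9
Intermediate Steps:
l = 12 (l = -3*(-4) = 12)
r(C) = 5/7 (r(C) = -(7 - 1*12)/7 = -(7 - 12)/7 = -⅐*(-5) = 5/7)
(r(t(1, -4)) - 153)*38 = (5/7 - 153)*38 = -1066/7*38 = -40508/7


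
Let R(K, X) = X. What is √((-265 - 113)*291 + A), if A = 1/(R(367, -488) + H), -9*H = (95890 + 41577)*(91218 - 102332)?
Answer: 3*I*√28528404081618403749106/1527803846 ≈ 331.66*I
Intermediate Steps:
H = 1527808238/9 (H = -(95890 + 41577)*(91218 - 102332)/9 = -137467*(-11114)/9 = -⅑*(-1527808238) = 1527808238/9 ≈ 1.6976e+8)
A = 9/1527803846 (A = 1/(-488 + 1527808238/9) = 1/(1527803846/9) = 9/1527803846 ≈ 5.8908e-9)
√((-265 - 113)*291 + A) = √((-265 - 113)*291 + 9/1527803846) = √(-378*291 + 9/1527803846) = √(-109998 + 9/1527803846) = √(-168055367452299/1527803846) = 3*I*√28528404081618403749106/1527803846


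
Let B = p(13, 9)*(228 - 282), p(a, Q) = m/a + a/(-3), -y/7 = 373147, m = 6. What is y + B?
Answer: -33953659/13 ≈ -2.6118e+6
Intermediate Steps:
y = -2612029 (y = -7*373147 = -2612029)
p(a, Q) = 6/a - a/3 (p(a, Q) = 6/a + a/(-3) = 6/a + a*(-1/3) = 6/a - a/3)
B = 2718/13 (B = (6/13 - 1/3*13)*(228 - 282) = (6*(1/13) - 13/3)*(-54) = (6/13 - 13/3)*(-54) = -151/39*(-54) = 2718/13 ≈ 209.08)
y + B = -2612029 + 2718/13 = -33953659/13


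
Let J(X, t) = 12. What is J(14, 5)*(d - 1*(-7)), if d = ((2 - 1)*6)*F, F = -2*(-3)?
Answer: 516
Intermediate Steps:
F = 6
d = 36 (d = ((2 - 1)*6)*6 = (1*6)*6 = 6*6 = 36)
J(14, 5)*(d - 1*(-7)) = 12*(36 - 1*(-7)) = 12*(36 + 7) = 12*43 = 516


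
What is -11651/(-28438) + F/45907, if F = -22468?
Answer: -104082527/1305503266 ≈ -0.079726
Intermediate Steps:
-11651/(-28438) + F/45907 = -11651/(-28438) - 22468/45907 = -11651*(-1/28438) - 22468*1/45907 = 11651/28438 - 22468/45907 = -104082527/1305503266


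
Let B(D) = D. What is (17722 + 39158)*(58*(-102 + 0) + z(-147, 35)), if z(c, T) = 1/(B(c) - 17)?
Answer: -13796599500/41 ≈ -3.3650e+8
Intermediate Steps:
z(c, T) = 1/(-17 + c) (z(c, T) = 1/(c - 17) = 1/(-17 + c))
(17722 + 39158)*(58*(-102 + 0) + z(-147, 35)) = (17722 + 39158)*(58*(-102 + 0) + 1/(-17 - 147)) = 56880*(58*(-102) + 1/(-164)) = 56880*(-5916 - 1/164) = 56880*(-970225/164) = -13796599500/41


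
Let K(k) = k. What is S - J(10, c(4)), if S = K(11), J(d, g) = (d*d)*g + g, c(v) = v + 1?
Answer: -494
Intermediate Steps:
c(v) = 1 + v
J(d, g) = g + g*d² (J(d, g) = d²*g + g = g*d² + g = g + g*d²)
S = 11
S - J(10, c(4)) = 11 - (1 + 4)*(1 + 10²) = 11 - 5*(1 + 100) = 11 - 5*101 = 11 - 1*505 = 11 - 505 = -494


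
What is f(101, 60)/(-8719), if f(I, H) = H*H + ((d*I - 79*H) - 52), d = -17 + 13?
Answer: 1596/8719 ≈ 0.18305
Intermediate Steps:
d = -4
f(I, H) = -52 + H**2 - 79*H - 4*I (f(I, H) = H*H + ((-4*I - 79*H) - 52) = H**2 + ((-79*H - 4*I) - 52) = H**2 + (-52 - 79*H - 4*I) = -52 + H**2 - 79*H - 4*I)
f(101, 60)/(-8719) = (-52 + 60**2 - 79*60 - 4*101)/(-8719) = (-52 + 3600 - 4740 - 404)*(-1/8719) = -1596*(-1/8719) = 1596/8719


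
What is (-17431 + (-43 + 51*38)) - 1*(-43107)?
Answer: 27571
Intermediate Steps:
(-17431 + (-43 + 51*38)) - 1*(-43107) = (-17431 + (-43 + 1938)) + 43107 = (-17431 + 1895) + 43107 = -15536 + 43107 = 27571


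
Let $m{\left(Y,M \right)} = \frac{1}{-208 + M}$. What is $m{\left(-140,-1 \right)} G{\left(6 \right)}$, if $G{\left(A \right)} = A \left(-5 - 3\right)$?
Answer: $\frac{48}{209} \approx 0.22967$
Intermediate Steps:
$G{\left(A \right)} = - 8 A$ ($G{\left(A \right)} = A \left(-8\right) = - 8 A$)
$m{\left(-140,-1 \right)} G{\left(6 \right)} = \frac{\left(-8\right) 6}{-208 - 1} = \frac{1}{-209} \left(-48\right) = \left(- \frac{1}{209}\right) \left(-48\right) = \frac{48}{209}$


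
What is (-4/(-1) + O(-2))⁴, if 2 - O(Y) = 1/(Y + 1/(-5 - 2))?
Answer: 88529281/50625 ≈ 1748.7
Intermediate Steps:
O(Y) = 2 - 1/(-⅐ + Y) (O(Y) = 2 - 1/(Y + 1/(-5 - 2)) = 2 - 1/(Y + 1/(-7)) = 2 - 1/(Y - ⅐) = 2 - 1/(-⅐ + Y))
(-4/(-1) + O(-2))⁴ = (-4/(-1) + (-9 + 14*(-2))/(-1 + 7*(-2)))⁴ = (-4*(-1) + (-9 - 28)/(-1 - 14))⁴ = (4 - 37/(-15))⁴ = (4 - 1/15*(-37))⁴ = (4 + 37/15)⁴ = (97/15)⁴ = 88529281/50625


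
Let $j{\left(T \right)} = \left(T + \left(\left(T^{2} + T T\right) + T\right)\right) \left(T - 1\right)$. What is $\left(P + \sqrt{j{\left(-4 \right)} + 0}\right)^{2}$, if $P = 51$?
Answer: $2481 + 204 i \sqrt{30} \approx 2481.0 + 1117.4 i$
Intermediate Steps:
$j{\left(T \right)} = \left(-1 + T\right) \left(2 T + 2 T^{2}\right)$ ($j{\left(T \right)} = \left(T + \left(\left(T^{2} + T^{2}\right) + T\right)\right) \left(-1 + T\right) = \left(T + \left(2 T^{2} + T\right)\right) \left(-1 + T\right) = \left(T + \left(T + 2 T^{2}\right)\right) \left(-1 + T\right) = \left(2 T + 2 T^{2}\right) \left(-1 + T\right) = \left(-1 + T\right) \left(2 T + 2 T^{2}\right)$)
$\left(P + \sqrt{j{\left(-4 \right)} + 0}\right)^{2} = \left(51 + \sqrt{2 \left(-4\right) \left(-1 + \left(-4\right)^{2}\right) + 0}\right)^{2} = \left(51 + \sqrt{2 \left(-4\right) \left(-1 + 16\right) + 0}\right)^{2} = \left(51 + \sqrt{2 \left(-4\right) 15 + 0}\right)^{2} = \left(51 + \sqrt{-120 + 0}\right)^{2} = \left(51 + \sqrt{-120}\right)^{2} = \left(51 + 2 i \sqrt{30}\right)^{2}$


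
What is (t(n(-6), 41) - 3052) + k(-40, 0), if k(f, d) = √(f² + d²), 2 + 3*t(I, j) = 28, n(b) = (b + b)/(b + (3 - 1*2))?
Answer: -9010/3 ≈ -3003.3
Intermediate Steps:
n(b) = 2*b/(1 + b) (n(b) = (2*b)/(b + (3 - 2)) = (2*b)/(b + 1) = (2*b)/(1 + b) = 2*b/(1 + b))
t(I, j) = 26/3 (t(I, j) = -⅔ + (⅓)*28 = -⅔ + 28/3 = 26/3)
k(f, d) = √(d² + f²)
(t(n(-6), 41) - 3052) + k(-40, 0) = (26/3 - 3052) + √(0² + (-40)²) = -9130/3 + √(0 + 1600) = -9130/3 + √1600 = -9130/3 + 40 = -9010/3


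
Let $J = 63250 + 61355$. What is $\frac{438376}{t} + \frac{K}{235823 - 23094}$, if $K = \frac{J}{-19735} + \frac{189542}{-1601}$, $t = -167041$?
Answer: $- \frac{589425505838144883}{224547507199929683} \approx -2.6249$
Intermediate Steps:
$J = 124605$
$K = - \frac{788020795}{6319147}$ ($K = \frac{124605}{-19735} + \frac{189542}{-1601} = 124605 \left(- \frac{1}{19735}\right) + 189542 \left(- \frac{1}{1601}\right) = - \frac{24921}{3947} - \frac{189542}{1601} = - \frac{788020795}{6319147} \approx -124.7$)
$\frac{438376}{t} + \frac{K}{235823 - 23094} = \frac{438376}{-167041} - \frac{788020795}{6319147 \left(235823 - 23094\right)} = 438376 \left(- \frac{1}{167041}\right) - \frac{788020795}{6319147 \left(235823 - 23094\right)} = - \frac{438376}{167041} - \frac{788020795}{6319147 \cdot 212729} = - \frac{438376}{167041} - \frac{788020795}{1344265822163} = - \frac{589425505838144883}{224547507199929683}$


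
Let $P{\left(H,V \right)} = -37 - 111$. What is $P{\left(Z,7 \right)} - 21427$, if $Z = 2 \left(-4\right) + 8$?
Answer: $-21575$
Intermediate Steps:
$Z = 0$ ($Z = -8 + 8 = 0$)
$P{\left(H,V \right)} = -148$ ($P{\left(H,V \right)} = -37 - 111 = -148$)
$P{\left(Z,7 \right)} - 21427 = -148 - 21427 = -21575$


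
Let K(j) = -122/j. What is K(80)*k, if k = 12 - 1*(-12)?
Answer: -183/5 ≈ -36.600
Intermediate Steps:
k = 24 (k = 12 + 12 = 24)
K(80)*k = -122/80*24 = -122*1/80*24 = -61/40*24 = -183/5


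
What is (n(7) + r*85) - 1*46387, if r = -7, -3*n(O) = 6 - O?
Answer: -140945/3 ≈ -46982.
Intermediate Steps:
n(O) = -2 + O/3 (n(O) = -(6 - O)/3 = -2 + O/3)
(n(7) + r*85) - 1*46387 = ((-2 + (⅓)*7) - 7*85) - 1*46387 = ((-2 + 7/3) - 595) - 46387 = (⅓ - 595) - 46387 = -1784/3 - 46387 = -140945/3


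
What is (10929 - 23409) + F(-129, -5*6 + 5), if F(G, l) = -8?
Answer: -12488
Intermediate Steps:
(10929 - 23409) + F(-129, -5*6 + 5) = (10929 - 23409) - 8 = -12480 - 8 = -12488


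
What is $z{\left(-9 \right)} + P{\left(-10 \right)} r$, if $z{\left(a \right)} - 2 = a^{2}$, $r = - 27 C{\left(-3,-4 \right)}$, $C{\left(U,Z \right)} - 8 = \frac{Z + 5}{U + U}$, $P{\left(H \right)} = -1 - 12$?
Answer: $\frac{5665}{2} \approx 2832.5$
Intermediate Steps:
$P{\left(H \right)} = -13$ ($P{\left(H \right)} = -1 - 12 = -13$)
$C{\left(U,Z \right)} = 8 + \frac{5 + Z}{2 U}$ ($C{\left(U,Z \right)} = 8 + \frac{Z + 5}{U + U} = 8 + \frac{5 + Z}{2 U}$)
$r = - \frac{423}{2}$ ($r = - 27 \frac{5 - 4 + 16 \left(-3\right)}{2 \left(-3\right)} = - 27 \cdot \frac{1}{2} \left(- \frac{1}{3}\right) \left(5 - 4 - 48\right) = - 27 \cdot \frac{1}{2} \left(- \frac{1}{3}\right) \left(-47\right) = \left(-27\right) \frac{47}{6} = - \frac{423}{2} \approx -211.5$)
$z{\left(a \right)} = 2 + a^{2}$
$z{\left(-9 \right)} + P{\left(-10 \right)} r = \left(2 + \left(-9\right)^{2}\right) - - \frac{5499}{2} = \left(2 + 81\right) + \frac{5499}{2} = 83 + \frac{5499}{2} = \frac{5665}{2}$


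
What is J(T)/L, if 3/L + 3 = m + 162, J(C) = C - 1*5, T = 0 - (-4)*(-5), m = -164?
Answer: 125/3 ≈ 41.667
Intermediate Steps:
T = -20 (T = 0 - 1*20 = 0 - 20 = -20)
J(C) = -5 + C (J(C) = C - 5 = -5 + C)
L = -3/5 (L = 3/(-3 + (-164 + 162)) = 3/(-3 - 2) = 3/(-5) = 3*(-1/5) = -3/5 ≈ -0.60000)
J(T)/L = (-5 - 20)/(-3/5) = -25*(-5/3) = 125/3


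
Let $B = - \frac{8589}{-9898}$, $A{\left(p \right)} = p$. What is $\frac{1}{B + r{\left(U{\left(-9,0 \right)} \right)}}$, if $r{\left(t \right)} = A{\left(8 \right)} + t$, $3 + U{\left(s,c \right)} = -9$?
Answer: $- \frac{1414}{4429} \approx -0.31926$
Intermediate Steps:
$U{\left(s,c \right)} = -12$ ($U{\left(s,c \right)} = -3 - 9 = -12$)
$r{\left(t \right)} = 8 + t$
$B = \frac{1227}{1414}$ ($B = \left(-8589\right) \left(- \frac{1}{9898}\right) = \frac{1227}{1414} \approx 0.86775$)
$\frac{1}{B + r{\left(U{\left(-9,0 \right)} \right)}} = \frac{1}{\frac{1227}{1414} + \left(8 - 12\right)} = \frac{1}{\frac{1227}{1414} - 4} = \frac{1}{- \frac{4429}{1414}} = - \frac{1414}{4429}$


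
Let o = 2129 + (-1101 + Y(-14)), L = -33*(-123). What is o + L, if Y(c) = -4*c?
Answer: 5143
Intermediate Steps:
L = 4059
o = 1084 (o = 2129 + (-1101 - 4*(-14)) = 2129 + (-1101 + 56) = 2129 - 1045 = 1084)
o + L = 1084 + 4059 = 5143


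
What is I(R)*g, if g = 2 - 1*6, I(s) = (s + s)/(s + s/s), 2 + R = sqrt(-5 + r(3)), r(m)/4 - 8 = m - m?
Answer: -100/13 + 12*sqrt(3)/13 ≈ -6.0935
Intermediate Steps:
r(m) = 32 (r(m) = 32 + 4*(m - m) = 32 + 4*0 = 32 + 0 = 32)
R = -2 + 3*sqrt(3) (R = -2 + sqrt(-5 + 32) = -2 + sqrt(27) = -2 + 3*sqrt(3) ≈ 3.1962)
I(s) = 2*s/(1 + s) (I(s) = (2*s)/(s + 1) = (2*s)/(1 + s) = 2*s/(1 + s))
g = -4 (g = 2 - 6 = -4)
I(R)*g = (2*(-2 + 3*sqrt(3))/(1 + (-2 + 3*sqrt(3))))*(-4) = (2*(-2 + 3*sqrt(3))/(-1 + 3*sqrt(3)))*(-4) = -8*(-2 + 3*sqrt(3))/(-1 + 3*sqrt(3))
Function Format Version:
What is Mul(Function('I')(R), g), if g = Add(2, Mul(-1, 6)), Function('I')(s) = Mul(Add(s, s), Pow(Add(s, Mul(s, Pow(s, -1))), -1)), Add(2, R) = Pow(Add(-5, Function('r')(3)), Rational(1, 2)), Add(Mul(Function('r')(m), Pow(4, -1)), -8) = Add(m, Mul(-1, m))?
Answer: Add(Rational(-100, 13), Mul(Rational(12, 13), Pow(3, Rational(1, 2)))) ≈ -6.0935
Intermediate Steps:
Function('r')(m) = 32 (Function('r')(m) = Add(32, Mul(4, Add(m, Mul(-1, m)))) = Add(32, Mul(4, 0)) = Add(32, 0) = 32)
R = Add(-2, Mul(3, Pow(3, Rational(1, 2)))) (R = Add(-2, Pow(Add(-5, 32), Rational(1, 2))) = Add(-2, Pow(27, Rational(1, 2))) = Add(-2, Mul(3, Pow(3, Rational(1, 2)))) ≈ 3.1962)
Function('I')(s) = Mul(2, s, Pow(Add(1, s), -1)) (Function('I')(s) = Mul(Mul(2, s), Pow(Add(s, 1), -1)) = Mul(Mul(2, s), Pow(Add(1, s), -1)) = Mul(2, s, Pow(Add(1, s), -1)))
g = -4 (g = Add(2, -6) = -4)
Mul(Function('I')(R), g) = Mul(Mul(2, Add(-2, Mul(3, Pow(3, Rational(1, 2)))), Pow(Add(1, Add(-2, Mul(3, Pow(3, Rational(1, 2))))), -1)), -4) = Mul(Mul(2, Add(-2, Mul(3, Pow(3, Rational(1, 2)))), Pow(Add(-1, Mul(3, Pow(3, Rational(1, 2)))), -1)), -4) = Mul(Mul(2, Pow(Add(-1, Mul(3, Pow(3, Rational(1, 2)))), -1), Add(-2, Mul(3, Pow(3, Rational(1, 2))))), -4) = Mul(-8, Pow(Add(-1, Mul(3, Pow(3, Rational(1, 2)))), -1), Add(-2, Mul(3, Pow(3, Rational(1, 2)))))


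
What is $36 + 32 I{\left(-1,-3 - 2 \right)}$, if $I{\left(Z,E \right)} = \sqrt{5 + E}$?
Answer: $36$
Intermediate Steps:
$36 + 32 I{\left(-1,-3 - 2 \right)} = 36 + 32 \sqrt{5 - 5} = 36 + 32 \sqrt{0} = 36 + 32 \cdot 0 = 36 + 0 = 36$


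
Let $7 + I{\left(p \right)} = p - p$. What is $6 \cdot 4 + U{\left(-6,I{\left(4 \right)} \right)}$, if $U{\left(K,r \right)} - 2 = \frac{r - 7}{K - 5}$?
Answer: $\frac{300}{11} \approx 27.273$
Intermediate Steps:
$I{\left(p \right)} = -7$ ($I{\left(p \right)} = -7 + \left(p - p\right) = -7 + 0 = -7$)
$U{\left(K,r \right)} = 2 + \frac{-7 + r}{-5 + K}$ ($U{\left(K,r \right)} = 2 + \frac{r - 7}{K - 5} = 2 + \frac{-7 + r}{-5 + K}$)
$6 \cdot 4 + U{\left(-6,I{\left(4 \right)} \right)} = 6 \cdot 4 + \frac{-17 - 7 + 2 \left(-6\right)}{-5 - 6} = 24 + \frac{-17 - 7 - 12}{-11} = 24 - - \frac{36}{11} = 24 + \frac{36}{11} = \frac{300}{11}$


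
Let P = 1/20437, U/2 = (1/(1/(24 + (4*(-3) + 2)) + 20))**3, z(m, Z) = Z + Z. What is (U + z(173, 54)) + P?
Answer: 48973489689333/453456993917 ≈ 108.00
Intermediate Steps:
z(m, Z) = 2*Z
U = 5488/22188041 (U = 2*(1/(1/(24 + (4*(-3) + 2)) + 20))**3 = 2*(1/(1/(24 + (-12 + 2)) + 20))**3 = 2*(1/(1/(24 - 10) + 20))**3 = 2*(1/(1/14 + 20))**3 = 2*(1/(281/14))**3 = 2*(14/281)**3 = 2*(2744/22188041) = 5488/22188041 ≈ 0.00024734)
P = 1/20437 ≈ 4.8931e-5
(U + z(173, 54)) + P = (5488/22188041 + 2*54) + 1/20437 = (5488/22188041 + 108) + 1/20437 = 2396313916/22188041 + 1/20437 = 48973489689333/453456993917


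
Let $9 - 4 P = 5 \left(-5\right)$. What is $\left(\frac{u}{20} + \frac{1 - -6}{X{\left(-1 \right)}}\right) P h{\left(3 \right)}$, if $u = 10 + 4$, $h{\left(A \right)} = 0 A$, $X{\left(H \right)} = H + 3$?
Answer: $0$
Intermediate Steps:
$X{\left(H \right)} = 3 + H$
$h{\left(A \right)} = 0$
$u = 14$
$P = \frac{17}{2}$ ($P = \frac{9}{4} - \frac{5 \left(-5\right)}{4} = \frac{9}{4} - - \frac{25}{4} = \frac{9}{4} + \frac{25}{4} = \frac{17}{2} \approx 8.5$)
$\left(\frac{u}{20} + \frac{1 - -6}{X{\left(-1 \right)}}\right) P h{\left(3 \right)} = \left(\frac{14}{20} + \frac{1 - -6}{3 - 1}\right) \frac{17}{2} \cdot 0 = \left(14 \cdot \frac{1}{20} + \frac{1 + 6}{2}\right) \frac{17}{2} \cdot 0 = \left(\frac{7}{10} + 7 \cdot \frac{1}{2}\right) \frac{17}{2} \cdot 0 = \left(\frac{7}{10} + \frac{7}{2}\right) \frac{17}{2} \cdot 0 = \frac{21}{5} \cdot \frac{17}{2} \cdot 0 = \frac{357}{10} \cdot 0 = 0$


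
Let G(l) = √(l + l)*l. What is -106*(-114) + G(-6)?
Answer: 12084 - 12*I*√3 ≈ 12084.0 - 20.785*I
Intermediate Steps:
G(l) = √2*l^(3/2) (G(l) = √(2*l)*l = (√2*√l)*l = √2*l^(3/2))
-106*(-114) + G(-6) = -106*(-114) + √2*(-6)^(3/2) = 12084 + √2*(-6*I*√6) = 12084 - 12*I*√3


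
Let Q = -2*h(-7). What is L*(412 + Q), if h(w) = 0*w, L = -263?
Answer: -108356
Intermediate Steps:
h(w) = 0
Q = 0 (Q = -2*0 = 0)
L*(412 + Q) = -263*(412 + 0) = -263*412 = -108356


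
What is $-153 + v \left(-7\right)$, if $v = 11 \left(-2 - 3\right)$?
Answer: $232$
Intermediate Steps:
$v = -55$ ($v = 11 \left(-2 - 3\right) = 11 \left(-5\right) = -55$)
$-153 + v \left(-7\right) = -153 - -385 = -153 + 385 = 232$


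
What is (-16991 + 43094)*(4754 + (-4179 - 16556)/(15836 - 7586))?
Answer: 6201402823/50 ≈ 1.2403e+8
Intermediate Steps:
(-16991 + 43094)*(4754 + (-4179 - 16556)/(15836 - 7586)) = 26103*(4754 - 20735/8250) = 26103*(4754 - 20735*1/8250) = 26103*(4754 - 377/150) = 26103*(712723/150) = 6201402823/50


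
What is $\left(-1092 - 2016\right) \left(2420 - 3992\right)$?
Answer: $4885776$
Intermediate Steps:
$\left(-1092 - 2016\right) \left(2420 - 3992\right) = \left(-3108\right) \left(-1572\right) = 4885776$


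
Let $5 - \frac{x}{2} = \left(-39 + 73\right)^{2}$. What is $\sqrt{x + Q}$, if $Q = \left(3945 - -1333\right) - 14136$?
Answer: $6 i \sqrt{310} \approx 105.64 i$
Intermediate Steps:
$Q = -8858$ ($Q = \left(3945 + 1333\right) - 14136 = 5278 - 14136 = -8858$)
$x = -2302$ ($x = 10 - 2 \left(-39 + 73\right)^{2} = 10 - 2 \cdot 34^{2} = 10 - 2312 = -2302$)
$\sqrt{x + Q} = \sqrt{-2302 - 8858} = \sqrt{-11160} = 6 i \sqrt{310}$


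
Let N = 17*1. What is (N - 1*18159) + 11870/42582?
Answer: -386255387/21291 ≈ -18142.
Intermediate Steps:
N = 17
(N - 1*18159) + 11870/42582 = (17 - 1*18159) + 11870/42582 = (17 - 18159) + 11870*(1/42582) = -18142 + 5935/21291 = -386255387/21291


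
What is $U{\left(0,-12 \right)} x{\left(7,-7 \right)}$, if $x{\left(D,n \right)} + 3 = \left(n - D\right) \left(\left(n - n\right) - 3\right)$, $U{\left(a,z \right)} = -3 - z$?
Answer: $351$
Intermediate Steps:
$x{\left(D,n \right)} = -3 - 3 n + 3 D$ ($x{\left(D,n \right)} = -3 + \left(n - D\right) \left(\left(n - n\right) - 3\right) = -3 + \left(n - D\right) \left(0 - 3\right) = -3 + \left(n - D\right) \left(-3\right) = -3 + \left(- 3 n + 3 D\right) = -3 - 3 n + 3 D$)
$U{\left(0,-12 \right)} x{\left(7,-7 \right)} = \left(-3 - -12\right) \left(-3 - -21 + 3 \cdot 7\right) = \left(-3 + 12\right) \left(-3 + 21 + 21\right) = 9 \cdot 39 = 351$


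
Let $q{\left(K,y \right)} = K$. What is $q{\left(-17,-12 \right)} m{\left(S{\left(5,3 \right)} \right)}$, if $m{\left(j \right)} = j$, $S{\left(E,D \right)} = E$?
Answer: $-85$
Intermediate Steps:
$q{\left(-17,-12 \right)} m{\left(S{\left(5,3 \right)} \right)} = \left(-17\right) 5 = -85$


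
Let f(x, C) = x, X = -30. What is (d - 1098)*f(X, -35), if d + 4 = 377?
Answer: 21750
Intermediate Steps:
d = 373 (d = -4 + 377 = 373)
(d - 1098)*f(X, -35) = (373 - 1098)*(-30) = -725*(-30) = 21750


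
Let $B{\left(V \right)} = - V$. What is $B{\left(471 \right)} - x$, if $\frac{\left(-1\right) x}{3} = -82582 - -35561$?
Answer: $-141534$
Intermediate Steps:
$x = 141063$ ($x = - 3 \left(-82582 - -35561\right) = - 3 \left(-82582 + 35561\right) = \left(-3\right) \left(-47021\right) = 141063$)
$B{\left(471 \right)} - x = \left(-1\right) 471 - 141063 = -471 - 141063 = -141534$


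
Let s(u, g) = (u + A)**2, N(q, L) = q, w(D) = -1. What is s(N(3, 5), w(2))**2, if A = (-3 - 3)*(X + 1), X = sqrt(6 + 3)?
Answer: 194481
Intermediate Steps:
X = 3 (X = sqrt(9) = 3)
A = -24 (A = (-3 - 3)*(3 + 1) = -6*4 = -24)
s(u, g) = (-24 + u)**2 (s(u, g) = (u - 24)**2 = (-24 + u)**2)
s(N(3, 5), w(2))**2 = ((-24 + 3)**2)**2 = ((-21)**2)**2 = 441**2 = 194481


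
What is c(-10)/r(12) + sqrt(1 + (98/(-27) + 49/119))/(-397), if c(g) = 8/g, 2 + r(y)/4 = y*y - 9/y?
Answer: -4/2825 - I*sqrt(51918)/60741 ≈ -0.0014159 - 0.0037513*I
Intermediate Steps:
r(y) = -8 - 36/y + 4*y**2 (r(y) = -8 + 4*(y*y - 9/y) = -8 + 4*(y**2 - 9/y) = -8 + (-36/y + 4*y**2) = -8 - 36/y + 4*y**2)
c(-10)/r(12) + sqrt(1 + (98/(-27) + 49/119))/(-397) = (8/(-10))/(-8 - 36/12 + 4*12**2) + sqrt(1 + (98/(-27) + 49/119))/(-397) = (8*(-1/10))/(-8 - 36*1/12 + 4*144) + sqrt(1 + (98*(-1/27) + 49*(1/119)))*(-1/397) = -4/(5*(-8 - 3 + 576)) + sqrt(1 + (-98/27 + 7/17))*(-1/397) = -4/5/565 + sqrt(1 - 1477/459)*(-1/397) = -4/5*1/565 + sqrt(-1018/459)*(-1/397) = -4/2825 + (I*sqrt(51918)/153)*(-1/397) = -4/2825 - I*sqrt(51918)/60741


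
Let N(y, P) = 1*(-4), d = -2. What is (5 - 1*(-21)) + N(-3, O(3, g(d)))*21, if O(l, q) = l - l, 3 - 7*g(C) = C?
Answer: -58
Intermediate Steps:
g(C) = 3/7 - C/7
O(l, q) = 0
N(y, P) = -4
(5 - 1*(-21)) + N(-3, O(3, g(d)))*21 = (5 - 1*(-21)) - 4*21 = (5 + 21) - 84 = 26 - 84 = -58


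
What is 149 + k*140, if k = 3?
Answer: 569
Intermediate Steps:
149 + k*140 = 149 + 3*140 = 149 + 420 = 569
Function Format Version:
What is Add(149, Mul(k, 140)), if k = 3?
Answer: 569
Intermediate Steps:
Add(149, Mul(k, 140)) = Add(149, Mul(3, 140)) = Add(149, 420) = 569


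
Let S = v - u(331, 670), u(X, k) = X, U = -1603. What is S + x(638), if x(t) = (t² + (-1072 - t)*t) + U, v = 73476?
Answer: -612394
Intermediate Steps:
x(t) = -1603 + t² + t*(-1072 - t) (x(t) = (t² + (-1072 - t)*t) - 1603 = (t² + t*(-1072 - t)) - 1603 = -1603 + t² + t*(-1072 - t))
S = 73145 (S = 73476 - 1*331 = 73476 - 331 = 73145)
S + x(638) = 73145 + (-1603 - 1072*638) = 73145 + (-1603 - 683936) = 73145 - 685539 = -612394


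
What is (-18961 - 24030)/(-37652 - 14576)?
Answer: 42991/52228 ≈ 0.82314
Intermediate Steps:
(-18961 - 24030)/(-37652 - 14576) = -42991/(-52228) = -42991*(-1/52228) = 42991/52228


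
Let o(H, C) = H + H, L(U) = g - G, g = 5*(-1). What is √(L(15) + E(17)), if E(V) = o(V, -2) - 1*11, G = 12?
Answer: √6 ≈ 2.4495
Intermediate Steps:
g = -5
L(U) = -17 (L(U) = -5 - 1*12 = -5 - 12 = -17)
o(H, C) = 2*H
E(V) = -11 + 2*V (E(V) = 2*V - 1*11 = 2*V - 11 = -11 + 2*V)
√(L(15) + E(17)) = √(-17 + (-11 + 2*17)) = √(-17 + (-11 + 34)) = √(-17 + 23) = √6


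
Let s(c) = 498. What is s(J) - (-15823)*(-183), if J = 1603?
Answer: -2895111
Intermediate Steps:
s(J) - (-15823)*(-183) = 498 - (-15823)*(-183) = 498 - 1*2895609 = 498 - 2895609 = -2895111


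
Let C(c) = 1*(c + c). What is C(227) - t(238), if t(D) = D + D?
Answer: -22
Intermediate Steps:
C(c) = 2*c (C(c) = 1*(2*c) = 2*c)
t(D) = 2*D
C(227) - t(238) = 2*227 - 2*238 = 454 - 1*476 = 454 - 476 = -22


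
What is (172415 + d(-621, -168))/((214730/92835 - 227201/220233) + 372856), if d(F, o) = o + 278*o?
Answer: 1196628500637/3553934903423 ≈ 0.33671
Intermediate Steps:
d(F, o) = 279*o
(172415 + d(-621, -168))/((214730/92835 - 227201/220233) + 372856) = (172415 + 279*(-168))/((214730/92835 - 227201/220233) + 372856) = (172415 - 46872)/((214730*(1/92835) - 227201*1/220233) + 372856) = 125543/((42946/18567 - 17477/16941) + 372856) = 125543/(134350909/104847849 + 372856) = 125543/(39093283937653/104847849) = 125543*(104847849/39093283937653) = 1196628500637/3553934903423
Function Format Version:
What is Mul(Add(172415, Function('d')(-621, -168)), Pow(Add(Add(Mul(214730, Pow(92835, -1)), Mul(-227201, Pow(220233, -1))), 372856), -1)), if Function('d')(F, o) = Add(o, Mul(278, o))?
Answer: Rational(1196628500637, 3553934903423) ≈ 0.33671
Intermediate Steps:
Function('d')(F, o) = Mul(279, o)
Mul(Add(172415, Function('d')(-621, -168)), Pow(Add(Add(Mul(214730, Pow(92835, -1)), Mul(-227201, Pow(220233, -1))), 372856), -1)) = Mul(Add(172415, Mul(279, -168)), Pow(Add(Add(Mul(214730, Pow(92835, -1)), Mul(-227201, Pow(220233, -1))), 372856), -1)) = Mul(Add(172415, -46872), Pow(Add(Add(Mul(214730, Rational(1, 92835)), Mul(-227201, Rational(1, 220233))), 372856), -1)) = Mul(125543, Pow(Add(Add(Rational(42946, 18567), Rational(-17477, 16941)), 372856), -1)) = Mul(125543, Pow(Add(Rational(134350909, 104847849), 372856), -1)) = Mul(125543, Pow(Rational(39093283937653, 104847849), -1)) = Mul(125543, Rational(104847849, 39093283937653)) = Rational(1196628500637, 3553934903423)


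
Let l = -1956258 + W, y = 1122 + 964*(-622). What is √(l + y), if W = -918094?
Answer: I*√3472838 ≈ 1863.6*I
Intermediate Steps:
y = -598486 (y = 1122 - 599608 = -598486)
l = -2874352 (l = -1956258 - 918094 = -2874352)
√(l + y) = √(-2874352 - 598486) = √(-3472838) = I*√3472838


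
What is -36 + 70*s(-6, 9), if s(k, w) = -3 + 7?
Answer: 244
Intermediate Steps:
s(k, w) = 4
-36 + 70*s(-6, 9) = -36 + 70*4 = -36 + 280 = 244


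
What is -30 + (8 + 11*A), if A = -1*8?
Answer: -110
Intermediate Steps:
A = -8
-30 + (8 + 11*A) = -30 + (8 + 11*(-8)) = -30 + (8 - 88) = -30 - 80 = -110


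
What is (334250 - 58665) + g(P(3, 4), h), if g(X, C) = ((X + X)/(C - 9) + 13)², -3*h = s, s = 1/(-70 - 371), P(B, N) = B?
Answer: 9771629323665/35438209 ≈ 2.7574e+5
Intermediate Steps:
s = -1/441 (s = 1/(-441) = -1/441 ≈ -0.0022676)
h = 1/1323 (h = -⅓*(-1/441) = 1/1323 ≈ 0.00075586)
g(X, C) = (13 + 2*X/(-9 + C))² (g(X, C) = ((2*X)/(-9 + C) + 13)² = (2*X/(-9 + C) + 13)² = (13 + 2*X/(-9 + C))²)
(334250 - 58665) + g(P(3, 4), h) = (334250 - 58665) + (-117 + 2*3 + 13*(1/1323))²/(-9 + 1/1323)² = 275585 + (-117 + 6 + 13/1323)²/(-11906/1323)² = 275585 + 1750329*(-146840/1323)²/141752836 = 275585 + (1750329/141752836)*(21561985600/1750329) = 275585 + 5390496400/35438209 = 9771629323665/35438209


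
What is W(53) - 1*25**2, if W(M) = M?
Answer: -572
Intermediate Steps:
W(53) - 1*25**2 = 53 - 1*25**2 = 53 - 1*625 = 53 - 625 = -572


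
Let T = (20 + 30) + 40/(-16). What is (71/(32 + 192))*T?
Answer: 6745/448 ≈ 15.056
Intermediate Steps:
T = 95/2 (T = 50 + 40*(-1/16) = 50 - 5/2 = 95/2 ≈ 47.500)
(71/(32 + 192))*T = (71/(32 + 192))*(95/2) = (71/224)*(95/2) = 6745/448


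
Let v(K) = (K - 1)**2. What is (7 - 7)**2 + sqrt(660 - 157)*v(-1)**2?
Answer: 16*sqrt(503) ≈ 358.84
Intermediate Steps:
v(K) = (-1 + K)**2
(7 - 7)**2 + sqrt(660 - 157)*v(-1)**2 = (7 - 7)**2 + sqrt(660 - 157)*((-1 - 1)**2)**2 = 0**2 + sqrt(503)*((-2)**2)**2 = 0 + sqrt(503)*4**2 = 0 + sqrt(503)*16 = 0 + 16*sqrt(503) = 16*sqrt(503)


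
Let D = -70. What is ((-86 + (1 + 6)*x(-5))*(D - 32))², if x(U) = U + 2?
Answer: 119115396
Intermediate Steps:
x(U) = 2 + U
((-86 + (1 + 6)*x(-5))*(D - 32))² = ((-86 + (1 + 6)*(2 - 5))*(-70 - 32))² = ((-86 + 7*(-3))*(-102))² = ((-86 - 21)*(-102))² = (-107*(-102))² = 10914² = 119115396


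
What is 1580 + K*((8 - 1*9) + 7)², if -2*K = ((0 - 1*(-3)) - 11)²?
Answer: 428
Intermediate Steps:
K = -32 (K = -((0 - 1*(-3)) - 11)²/2 = -((0 + 3) - 11)²/2 = -(3 - 11)²/2 = -½*(-8)² = -½*64 = -32)
1580 + K*((8 - 1*9) + 7)² = 1580 - 32*((8 - 1*9) + 7)² = 1580 - 32*((8 - 9) + 7)² = 1580 - 32*(-1 + 7)² = 1580 - 32*6² = 1580 - 32*36 = 1580 - 1152 = 428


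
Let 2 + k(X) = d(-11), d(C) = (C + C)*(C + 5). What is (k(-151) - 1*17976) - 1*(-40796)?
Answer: 22950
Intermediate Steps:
d(C) = 2*C*(5 + C) (d(C) = (2*C)*(5 + C) = 2*C*(5 + C))
k(X) = 130 (k(X) = -2 + 2*(-11)*(5 - 11) = -2 + 2*(-11)*(-6) = -2 + 132 = 130)
(k(-151) - 1*17976) - 1*(-40796) = (130 - 1*17976) - 1*(-40796) = (130 - 17976) + 40796 = -17846 + 40796 = 22950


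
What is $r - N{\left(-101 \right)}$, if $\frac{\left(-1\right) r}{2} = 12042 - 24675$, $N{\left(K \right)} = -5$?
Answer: $25271$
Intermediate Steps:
$r = 25266$ ($r = - 2 \left(12042 - 24675\right) = \left(-2\right) \left(-12633\right) = 25266$)
$r - N{\left(-101 \right)} = 25266 - -5 = 25266 + 5 = 25271$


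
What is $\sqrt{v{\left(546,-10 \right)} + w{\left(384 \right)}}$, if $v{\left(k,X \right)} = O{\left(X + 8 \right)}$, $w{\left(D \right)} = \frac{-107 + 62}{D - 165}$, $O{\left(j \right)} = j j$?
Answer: $\frac{\sqrt{20221}}{73} \approx 1.948$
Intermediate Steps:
$O{\left(j \right)} = j^{2}$
$w{\left(D \right)} = - \frac{45}{-165 + D}$
$v{\left(k,X \right)} = \left(8 + X\right)^{2}$ ($v{\left(k,X \right)} = \left(X + 8\right)^{2} = \left(8 + X\right)^{2}$)
$\sqrt{v{\left(546,-10 \right)} + w{\left(384 \right)}} = \sqrt{\left(8 - 10\right)^{2} - \frac{45}{-165 + 384}} = \sqrt{\left(-2\right)^{2} - \frac{45}{219}} = \sqrt{4 - \frac{15}{73}} = \sqrt{\frac{277}{73}} = \frac{\sqrt{20221}}{73}$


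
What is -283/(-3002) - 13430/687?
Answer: -40122439/2062374 ≈ -19.454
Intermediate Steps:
-283/(-3002) - 13430/687 = -283*(-1/3002) - 13430*1/687 = 283/3002 - 13430/687 = -40122439/2062374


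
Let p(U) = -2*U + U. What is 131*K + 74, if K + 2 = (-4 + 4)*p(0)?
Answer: -188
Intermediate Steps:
p(U) = -U
K = -2 (K = -2 + (-4 + 4)*(-1*0) = -2 + 0*0 = -2 + 0 = -2)
131*K + 74 = 131*(-2) + 74 = -262 + 74 = -188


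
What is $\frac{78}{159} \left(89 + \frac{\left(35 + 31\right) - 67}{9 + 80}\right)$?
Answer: $\frac{205920}{4717} \approx 43.655$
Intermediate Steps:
$\frac{78}{159} \left(89 + \frac{\left(35 + 31\right) - 67}{9 + 80}\right) = 78 \cdot \frac{1}{159} \left(89 + \frac{66 - 67}{89}\right) = \frac{26 \left(89 - \frac{1}{89}\right)}{53} = \frac{26}{53} \cdot \frac{7920}{89} = \frac{205920}{4717}$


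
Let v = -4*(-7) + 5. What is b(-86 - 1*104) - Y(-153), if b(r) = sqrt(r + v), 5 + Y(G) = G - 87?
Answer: 245 + I*sqrt(157) ≈ 245.0 + 12.53*I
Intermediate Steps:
Y(G) = -92 + G (Y(G) = -5 + (G - 87) = -5 + (-87 + G) = -92 + G)
v = 33 (v = 28 + 5 = 33)
b(r) = sqrt(33 + r) (b(r) = sqrt(r + 33) = sqrt(33 + r))
b(-86 - 1*104) - Y(-153) = sqrt(33 + (-86 - 1*104)) - (-92 - 153) = sqrt(33 + (-86 - 104)) - 1*(-245) = sqrt(33 - 190) + 245 = sqrt(-157) + 245 = I*sqrt(157) + 245 = 245 + I*sqrt(157)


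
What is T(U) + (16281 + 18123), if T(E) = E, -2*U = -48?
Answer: 34428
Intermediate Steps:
U = 24 (U = -½*(-48) = 24)
T(U) + (16281 + 18123) = 24 + (16281 + 18123) = 24 + 34404 = 34428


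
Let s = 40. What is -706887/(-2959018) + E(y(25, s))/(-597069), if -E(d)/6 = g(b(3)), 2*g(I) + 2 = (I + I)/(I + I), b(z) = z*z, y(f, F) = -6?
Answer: 140683812383/588912639414 ≈ 0.23889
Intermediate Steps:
b(z) = z²
g(I) = -½ (g(I) = -1 + ((I + I)/(I + I))/2 = -1 + ((2*I)/((2*I)))/2 = -1 + ((2*I)*(1/(2*I)))/2 = -1 + (½)*1 = -1 + ½ = -½)
E(d) = 3 (E(d) = -6*(-½) = 3)
-706887/(-2959018) + E(y(25, s))/(-597069) = -706887/(-2959018) + 3/(-597069) = -706887*(-1/2959018) + 3*(-1/597069) = 706887/2959018 - 1/199023 = 140683812383/588912639414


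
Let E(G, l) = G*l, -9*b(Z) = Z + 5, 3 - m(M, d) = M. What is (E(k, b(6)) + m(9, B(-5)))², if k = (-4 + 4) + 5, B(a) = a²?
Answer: 11881/81 ≈ 146.68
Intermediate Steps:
m(M, d) = 3 - M
k = 5 (k = 0 + 5 = 5)
b(Z) = -5/9 - Z/9 (b(Z) = -(Z + 5)/9 = -(5 + Z)/9 = -5/9 - Z/9)
(E(k, b(6)) + m(9, B(-5)))² = (5*(-5/9 - ⅑*6) + (3 - 1*9))² = (5*(-5/9 - ⅔) + (3 - 9))² = (5*(-11/9) - 6)² = (-55/9 - 6)² = (-109/9)² = 11881/81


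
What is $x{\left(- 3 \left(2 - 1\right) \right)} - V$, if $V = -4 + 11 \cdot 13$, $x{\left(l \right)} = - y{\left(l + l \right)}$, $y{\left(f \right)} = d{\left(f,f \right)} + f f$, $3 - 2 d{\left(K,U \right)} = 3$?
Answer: $-175$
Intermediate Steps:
$d{\left(K,U \right)} = 0$ ($d{\left(K,U \right)} = \frac{3}{2} - \frac{3}{2} = 0$)
$y{\left(f \right)} = f^{2}$ ($y{\left(f \right)} = 0 + f f = 0 + f^{2} = f^{2}$)
$x{\left(l \right)} = - 4 l^{2}$ ($x{\left(l \right)} = - \left(l + l\right)^{2} = - \left(2 l\right)^{2} = - 4 l^{2}$)
$V = 139$ ($V = -4 + 143 = 139$)
$x{\left(- 3 \left(2 - 1\right) \right)} - V = - 4 \left(- 3 \left(2 - 1\right)\right)^{2} - 139 = - 4 \left(\left(-3\right) 1\right)^{2} - 139 = - 4 \left(-3\right)^{2} - 139 = \left(-4\right) 9 - 139 = -36 - 139 = -175$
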